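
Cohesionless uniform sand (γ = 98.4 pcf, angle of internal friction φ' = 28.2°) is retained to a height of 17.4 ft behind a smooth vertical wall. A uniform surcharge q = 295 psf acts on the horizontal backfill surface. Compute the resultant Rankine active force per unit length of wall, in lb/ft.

K_a = tan²(45° − φ/2) = 0.3582.
Soil triangle: ½ K_a γ H² = 0.5×0.3582×98.4×17.4² = 5335 lb/ft.
Surcharge rectangle: K_a q H = 0.3582×295×17.4 = 1839 lb/ft.
Total = 5335 + 1839 = 7174 lb/ft.

7170 lb/ft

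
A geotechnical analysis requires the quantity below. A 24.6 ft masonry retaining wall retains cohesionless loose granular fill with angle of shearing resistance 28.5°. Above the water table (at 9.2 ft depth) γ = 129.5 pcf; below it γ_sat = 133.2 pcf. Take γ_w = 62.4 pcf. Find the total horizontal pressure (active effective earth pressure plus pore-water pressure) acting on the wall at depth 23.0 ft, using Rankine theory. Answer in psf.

1630 psf

K_a = (1 − sin φ)/(1 + sin φ) = 0.3540.
γ' = 133.2 − 62.4 = 70.80 pcf.
Effective vertical stress at 23.0 ft: σ'_v = 129.5×9.2 + 70.80×13.8 = 2168 psf.
σ'_h = K_a σ'_v = 0.3540 × 2168 = 767.5 psf; u = γ_w × 13.8 = 861.1 psf.
Total σ_h = 767.5 + 861.1 = 1629 psf.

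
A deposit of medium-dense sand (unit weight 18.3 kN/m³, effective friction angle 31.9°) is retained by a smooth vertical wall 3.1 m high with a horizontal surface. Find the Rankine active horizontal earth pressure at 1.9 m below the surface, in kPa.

K_a = (1 − sin φ)/(1 + sin φ) = 0.3085.
σ_h = K_a γ z = 0.3085 × 18.3 × 1.9 = 10.73 kPa.

10.7 kPa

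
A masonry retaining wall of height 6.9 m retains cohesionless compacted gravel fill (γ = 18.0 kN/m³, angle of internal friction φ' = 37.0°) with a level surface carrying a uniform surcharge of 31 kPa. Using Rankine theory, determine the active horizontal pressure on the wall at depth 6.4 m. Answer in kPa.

36.3 kPa

K_a = (1 − sin φ)/(1 + sin φ) = 0.2486.
σ_v = γz + q = 18.0 × 6.4 + 31 = 146.2 kPa.
σ_h = K_a σ_v = 0.2486 × 146.2 = 36.34 kPa.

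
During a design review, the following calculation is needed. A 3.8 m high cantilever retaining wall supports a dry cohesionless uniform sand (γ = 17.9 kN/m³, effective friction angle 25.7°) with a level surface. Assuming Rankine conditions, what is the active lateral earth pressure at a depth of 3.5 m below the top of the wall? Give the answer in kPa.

24.7 kPa

K_a = (1 − sin φ)/(1 + sin φ) = 0.3950.
σ_h = K_a γ z = 0.3950 × 17.9 × 3.5 = 24.75 kPa.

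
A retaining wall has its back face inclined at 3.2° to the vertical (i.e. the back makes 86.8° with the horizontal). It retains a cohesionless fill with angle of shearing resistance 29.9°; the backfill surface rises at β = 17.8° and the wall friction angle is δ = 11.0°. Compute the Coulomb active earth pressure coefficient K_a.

0.432

K_a = sin²(α+φ) / [sin²α · sin(α−δ) · (1 + √{sin(φ+δ)sin(φ−β) / (sin(α−δ)sin(α+β))})²].
With α = 86.8°, φ = 29.9°, δ = 11.0°, β = 17.8°: K_a = 0.4321.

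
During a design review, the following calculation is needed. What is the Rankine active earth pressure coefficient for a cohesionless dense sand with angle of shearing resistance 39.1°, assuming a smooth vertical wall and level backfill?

K_a = (1 − sin φ)/(1 + sin φ) = (1 − sin 39.1°)/(1 + sin 39.1°) = 0.2265.

0.226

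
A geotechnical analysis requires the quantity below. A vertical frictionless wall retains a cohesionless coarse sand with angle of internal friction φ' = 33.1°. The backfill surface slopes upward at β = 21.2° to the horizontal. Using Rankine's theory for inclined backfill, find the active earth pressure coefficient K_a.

0.364

K_a = cos β · (cos β − √(cos²β − cos²φ)) / (cos β + √(cos²β − cos²φ)).
cos β = 0.9323, cos φ = 0.8377, √(cos²β − cos²φ) = 0.4092.
K_a = 0.9323 × (0.9323 − 0.4092)/(0.9323 + 0.4092) = 0.3635.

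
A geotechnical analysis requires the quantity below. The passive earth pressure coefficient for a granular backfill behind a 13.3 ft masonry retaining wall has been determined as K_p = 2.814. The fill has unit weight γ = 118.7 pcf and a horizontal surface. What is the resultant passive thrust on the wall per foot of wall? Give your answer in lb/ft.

29500 lb/ft

P = ½ K_p γ H² = 0.5 × 2.814 × 118.7 × 13.3² = 29540 lb/ft.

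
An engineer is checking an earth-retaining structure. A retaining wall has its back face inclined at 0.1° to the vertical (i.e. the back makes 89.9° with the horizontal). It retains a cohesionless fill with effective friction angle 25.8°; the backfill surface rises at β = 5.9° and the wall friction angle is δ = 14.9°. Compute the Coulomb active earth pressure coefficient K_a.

K_a = sin²(α+φ) / [sin²α · sin(α−δ) · (1 + √{sin(φ+δ)sin(φ−β) / (sin(α−δ)sin(α+β))})²].
With α = 89.9°, φ = 25.8°, δ = 14.9°, β = 5.9°: K_a = 0.3834.

0.383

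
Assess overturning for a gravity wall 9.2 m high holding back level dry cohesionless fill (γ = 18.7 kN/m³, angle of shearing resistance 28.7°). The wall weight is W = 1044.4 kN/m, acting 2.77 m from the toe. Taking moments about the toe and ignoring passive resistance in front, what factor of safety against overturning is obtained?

3.39

K_a = tan²(45° − 28.7°/2) = 0.3511.
P_a = ½K_aγH² = 0.5×0.3511×18.7×9.2² = 277.9 kN/m, acting at H/3 = 3.067 m above the base.
Overturning moment M_o = P_a × H/3 = 277.9 × 3.067 = 852.2.
Resisting moment M_r = W × 2.77 = 1044.4 × 2.77 = 2893.
FS_overturning = M_r/M_o = 2893/852.2 = 3.395.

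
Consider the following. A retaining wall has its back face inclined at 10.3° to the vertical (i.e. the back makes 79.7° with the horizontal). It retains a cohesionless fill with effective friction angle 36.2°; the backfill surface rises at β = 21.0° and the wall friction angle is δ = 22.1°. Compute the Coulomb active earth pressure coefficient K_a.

0.429

K_a = sin²(α+φ) / [sin²α · sin(α−δ) · (1 + √{sin(φ+δ)sin(φ−β) / (sin(α−δ)sin(α+β))})²].
With α = 79.7°, φ = 36.2°, δ = 22.1°, β = 21.0°: K_a = 0.4293.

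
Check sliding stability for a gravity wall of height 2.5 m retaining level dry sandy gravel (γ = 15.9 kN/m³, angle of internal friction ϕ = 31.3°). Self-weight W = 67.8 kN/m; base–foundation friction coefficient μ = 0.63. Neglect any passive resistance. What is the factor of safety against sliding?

2.72

K_a = tan²(45° − 31.3°/2) = 0.3162.
P_a = ½K_aγH² = 0.5×0.3162×15.9×2.5² = 15.71 kN/m, acting at H/3 = 0.8333 m above the base.
FS_sliding = μW / P_a = 0.63×67.8 / 15.71 = 2.719.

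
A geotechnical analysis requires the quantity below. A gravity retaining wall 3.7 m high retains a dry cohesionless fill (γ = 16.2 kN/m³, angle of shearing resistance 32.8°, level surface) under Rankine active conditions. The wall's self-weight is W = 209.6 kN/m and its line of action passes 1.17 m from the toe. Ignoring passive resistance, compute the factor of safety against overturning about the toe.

K_a = tan²(45° − 32.8°/2) = 0.2973.
P_a = ½K_aγH² = 0.5×0.2973×16.2×3.7² = 32.96 kN/m, acting at H/3 = 1.233 m above the base.
Overturning moment M_o = P_a × H/3 = 32.96 × 1.233 = 40.65.
Resisting moment M_r = W × 1.17 = 209.6 × 1.17 = 245.2.
FS_overturning = M_r/M_o = 245.2/40.65 = 6.032.

6.03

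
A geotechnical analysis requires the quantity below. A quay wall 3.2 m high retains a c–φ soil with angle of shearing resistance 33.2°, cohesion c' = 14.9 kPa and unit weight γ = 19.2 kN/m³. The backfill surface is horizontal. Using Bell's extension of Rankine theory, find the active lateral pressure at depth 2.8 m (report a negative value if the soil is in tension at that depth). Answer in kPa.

-0.396 kPa

K_a = (1 − sin φ)/(1 + sin φ) = 0.2924.
σ_a = K_a γ z − 2c√K_a = 0.2924×19.2×2.8 − 2×14.9×0.5407 = -0.3958 kPa.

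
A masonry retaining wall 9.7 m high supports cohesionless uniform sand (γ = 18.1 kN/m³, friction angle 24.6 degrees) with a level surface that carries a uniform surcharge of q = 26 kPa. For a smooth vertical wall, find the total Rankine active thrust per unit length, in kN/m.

K_a = tan²(45° − φ/2) = 0.4121.
Soil triangle: ½ K_a γ H² = 0.5×0.4121×18.1×9.7² = 351.0 kN/m.
Surcharge rectangle: K_a q H = 0.4121×26×9.7 = 103.9 kN/m.
Total = 351.0 + 103.9 = 454.9 kN/m.

455 kN/m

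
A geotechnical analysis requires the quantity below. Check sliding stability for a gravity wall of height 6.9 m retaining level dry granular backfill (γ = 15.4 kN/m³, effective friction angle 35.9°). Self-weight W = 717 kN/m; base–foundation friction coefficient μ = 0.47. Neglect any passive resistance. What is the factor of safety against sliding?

3.53

K_a = tan²(45° − 35.9°/2) = 0.2607.
P_a = ½K_aγH² = 0.5×0.2607×15.4×6.9² = 95.59 kN/m, acting at H/3 = 2.300 m above the base.
FS_sliding = μW / P_a = 0.47×717 / 95.59 = 3.526.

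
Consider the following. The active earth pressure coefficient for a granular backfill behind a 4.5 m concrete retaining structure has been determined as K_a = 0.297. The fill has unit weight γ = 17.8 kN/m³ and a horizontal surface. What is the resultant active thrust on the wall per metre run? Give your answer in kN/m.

P = ½ K_a γ H² = 0.5 × 0.297 × 17.8 × 4.5² = 53.53 kN/m.

53.5 kN/m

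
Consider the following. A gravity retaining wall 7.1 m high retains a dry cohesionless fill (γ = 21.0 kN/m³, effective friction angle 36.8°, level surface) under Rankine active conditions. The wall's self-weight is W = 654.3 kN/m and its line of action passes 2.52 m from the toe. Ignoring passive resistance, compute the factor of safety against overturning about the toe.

5.25

K_a = tan²(45° − 36.8°/2) = 0.2508.
P_a = ½K_aγH² = 0.5×0.2508×21.0×7.1² = 132.7 kN/m, acting at H/3 = 2.367 m above the base.
Overturning moment M_o = P_a × H/3 = 132.7 × 2.367 = 314.1.
Resisting moment M_r = W × 2.52 = 654.3 × 2.52 = 1649.
FS_overturning = M_r/M_o = 1649/314.1 = 5.249.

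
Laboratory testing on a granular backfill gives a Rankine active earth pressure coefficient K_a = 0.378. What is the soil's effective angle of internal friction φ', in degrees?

K_a = tan²(45° − φ/2) ⇒ 45° − φ/2 = arctan(√0.378) = 31.58°.
φ = 2(45° − 31.58°) = 26.83°.

26.8°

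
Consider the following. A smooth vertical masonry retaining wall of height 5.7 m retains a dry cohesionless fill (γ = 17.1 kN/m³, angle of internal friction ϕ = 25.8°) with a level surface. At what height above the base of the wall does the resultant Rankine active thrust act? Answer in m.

K_a = 0.3935.
The pressure distribution is triangular, so the resultant acts at H/3 above the base = 5.7/3 = 1.900 m.

1.90 m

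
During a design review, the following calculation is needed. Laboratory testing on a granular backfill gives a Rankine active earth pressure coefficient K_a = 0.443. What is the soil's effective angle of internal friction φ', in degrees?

K_a = tan²(45° − φ/2) ⇒ 45° − φ/2 = arctan(√0.443) = 33.65°.
φ = 2(45° − 33.65°) = 22.71°.

22.7°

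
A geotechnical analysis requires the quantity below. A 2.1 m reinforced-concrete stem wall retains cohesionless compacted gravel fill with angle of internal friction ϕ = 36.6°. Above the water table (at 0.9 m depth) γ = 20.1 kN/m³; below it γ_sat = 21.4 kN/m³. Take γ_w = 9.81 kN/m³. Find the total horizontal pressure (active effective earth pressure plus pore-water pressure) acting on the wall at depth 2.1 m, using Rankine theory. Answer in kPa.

19.9 kPa

K_a = (1 − sin φ)/(1 + sin φ) = 0.2530.
γ' = 21.4 − 9.81 = 11.59 kN/m³.
Effective vertical stress at 2.1 m: σ'_v = 20.1×0.9 + 11.59×1.20 = 32.00 kPa.
σ'_h = K_a σ'_v = 0.2530 × 32.00 = 8.094 kPa; u = γ_w × 1.20 = 11.77 kPa.
Total σ_h = 8.094 + 11.77 = 19.87 kPa.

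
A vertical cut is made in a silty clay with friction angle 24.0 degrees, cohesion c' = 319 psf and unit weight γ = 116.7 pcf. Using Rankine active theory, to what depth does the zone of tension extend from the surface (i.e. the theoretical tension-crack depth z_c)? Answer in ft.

8.42 ft

K_a = tan²(45° − 24.0°/2) = 0.4217; √K_a = 0.6494.
The active pressure is zero where K_a γ z = 2c√K_a, so z_c = 2c/(γ√K_a) = 2×319/(116.7×0.6494) = 8.418 ft.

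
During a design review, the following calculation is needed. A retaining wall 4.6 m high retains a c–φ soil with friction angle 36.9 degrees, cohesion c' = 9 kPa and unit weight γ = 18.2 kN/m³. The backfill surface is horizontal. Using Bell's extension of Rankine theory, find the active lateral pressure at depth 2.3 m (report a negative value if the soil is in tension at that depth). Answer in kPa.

K_a = (1 − sin φ)/(1 + sin φ) = 0.2497.
σ_a = K_a γ z − 2c√K_a = 0.2497×18.2×2.3 − 2×9×0.4997 = 1.457 kPa.

1.46 kPa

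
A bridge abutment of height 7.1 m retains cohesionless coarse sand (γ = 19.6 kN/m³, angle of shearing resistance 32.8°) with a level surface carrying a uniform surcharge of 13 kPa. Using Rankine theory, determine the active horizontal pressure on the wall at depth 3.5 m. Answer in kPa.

24.3 kPa

K_a = (1 − sin φ)/(1 + sin φ) = 0.2973.
σ_v = γz + q = 19.6 × 3.5 + 13 = 81.60 kPa.
σ_h = K_a σ_v = 0.2973 × 81.60 = 24.26 kPa.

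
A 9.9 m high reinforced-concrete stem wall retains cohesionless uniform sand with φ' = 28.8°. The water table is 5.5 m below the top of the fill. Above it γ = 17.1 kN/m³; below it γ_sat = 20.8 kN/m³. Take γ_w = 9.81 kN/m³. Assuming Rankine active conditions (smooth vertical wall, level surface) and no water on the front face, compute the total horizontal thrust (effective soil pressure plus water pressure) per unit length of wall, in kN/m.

367 kN/m

K_a = tan²(45° − φ/2) = 0.3498.
γ' = 20.8 − 9.81 = 10.99 kN/m³. Depth below WT = 4.4 m.
σ'_h at WT = K_a γ d_w = 32.89 kPa; at base = 32.89 + K_a γ' × 4.4 = 49.81 kPa.
P₁ (0–5.5 m) = ½×32.89×5.5 = 90.46. P₂ (5.5–9.9 m) = ½(32.89+49.81)×4.4 = 181.9.
P_w = ½ γ_w h₂² = 0.5×9.81×4.4² = 94.96. Total = 90.46+181.9+94.96 = 367.4 kN/m.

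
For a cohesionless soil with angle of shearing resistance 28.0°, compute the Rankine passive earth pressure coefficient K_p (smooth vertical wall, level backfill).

K_p = (1 + sin φ)/(1 − sin φ) = tan²(45° + 28.0°/2) = 2.770.

2.77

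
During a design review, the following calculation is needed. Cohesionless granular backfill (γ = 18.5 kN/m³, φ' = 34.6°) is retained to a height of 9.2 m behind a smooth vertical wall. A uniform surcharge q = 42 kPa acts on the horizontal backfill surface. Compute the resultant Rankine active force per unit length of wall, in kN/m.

K_a = tan²(45° − φ/2) = 0.2756.
Soil triangle: ½ K_a γ H² = 0.5×0.2756×18.5×9.2² = 215.8 kN/m.
Surcharge rectangle: K_a q H = 0.2756×42×9.2 = 106.5 kN/m.
Total = 215.8 + 106.5 = 322.3 kN/m.

322 kN/m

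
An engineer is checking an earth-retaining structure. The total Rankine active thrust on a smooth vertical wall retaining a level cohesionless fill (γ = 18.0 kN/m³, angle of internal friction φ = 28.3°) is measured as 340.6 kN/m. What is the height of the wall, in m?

K_a = 0.3568. P_a = ½ K_a γ H² ⇒ H = √(2P_a/(K_a γ)).
H = √(2×340.6/(0.3568×18.0)) = 10.30 m.

10.3 m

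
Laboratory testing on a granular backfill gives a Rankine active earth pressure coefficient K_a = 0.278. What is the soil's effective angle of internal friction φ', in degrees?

34.4°

K_a = tan²(45° − φ/2) ⇒ 45° − φ/2 = arctan(√0.278) = 27.80°.
φ = 2(45° − 27.80°) = 34.40°.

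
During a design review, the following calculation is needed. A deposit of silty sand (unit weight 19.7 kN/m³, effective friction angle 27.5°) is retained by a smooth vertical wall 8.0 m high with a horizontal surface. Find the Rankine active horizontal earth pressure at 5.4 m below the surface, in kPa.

K_a = (1 − sin φ)/(1 + sin φ) = 0.3682.
σ_h = K_a γ z = 0.3682 × 19.7 × 5.4 = 39.17 kPa.

39.2 kPa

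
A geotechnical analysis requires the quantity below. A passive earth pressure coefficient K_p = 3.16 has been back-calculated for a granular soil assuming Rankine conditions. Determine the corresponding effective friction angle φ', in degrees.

K_p = (1+sin φ)/(1−sin φ) ⇒ sin φ = (K_p − 1)/(K_p + 1) = 0.5192.
φ = arcsin(0.5192) = 31.28°.

31.3°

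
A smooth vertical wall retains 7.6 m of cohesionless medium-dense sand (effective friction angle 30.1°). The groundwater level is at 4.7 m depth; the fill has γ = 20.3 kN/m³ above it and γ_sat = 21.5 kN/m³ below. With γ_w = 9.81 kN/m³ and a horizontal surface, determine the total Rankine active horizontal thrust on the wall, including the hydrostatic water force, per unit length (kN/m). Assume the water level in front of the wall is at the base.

K_a = tan²(45° − φ/2) = 0.3320.
γ' = 21.5 − 9.81 = 11.69 kN/m³. Depth below WT = 2.9 m.
σ'_h at WT = K_a γ d_w = 31.68 kPa; at base = 31.68 + K_a γ' × 2.9 = 42.93 kPa.
P₁ (0–4.7 m) = ½×31.68×4.7 = 74.44. P₂ (4.7–7.6 m) = ½(31.68+42.93)×2.9 = 108.2.
P_w = ½ γ_w h₂² = 0.5×9.81×2.9² = 41.25. Total = 74.44+108.2+41.25 = 223.9 kN/m.

224 kN/m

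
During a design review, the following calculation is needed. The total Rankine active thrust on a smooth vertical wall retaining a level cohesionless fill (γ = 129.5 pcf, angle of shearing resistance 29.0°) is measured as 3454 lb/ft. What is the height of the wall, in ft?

K_a = 0.3470. P_a = ½ K_a γ H² ⇒ H = √(2P_a/(K_a γ)).
H = √(2×3454/(0.3470×129.5)) = 12.40 ft.

12.4 ft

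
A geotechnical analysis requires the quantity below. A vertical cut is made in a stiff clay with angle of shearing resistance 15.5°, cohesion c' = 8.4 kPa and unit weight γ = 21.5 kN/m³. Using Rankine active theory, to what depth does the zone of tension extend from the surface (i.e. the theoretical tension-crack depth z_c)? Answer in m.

K_a = tan²(45° − 15.5°/2) = 0.5782; √K_a = 0.7604.
The active pressure is zero where K_a γ z = 2c√K_a, so z_c = 2c/(γ√K_a) = 2×8.4/(21.5×0.7604) = 1.028 m.

1.03 m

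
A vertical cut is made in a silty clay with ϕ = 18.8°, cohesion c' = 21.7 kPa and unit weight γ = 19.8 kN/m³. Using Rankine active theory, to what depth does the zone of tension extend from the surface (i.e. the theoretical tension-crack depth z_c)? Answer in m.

3.06 m

K_a = tan²(45° − 18.8°/2) = 0.5126; √K_a = 0.7159.
The active pressure is zero where K_a γ z = 2c√K_a, so z_c = 2c/(γ√K_a) = 2×21.7/(19.8×0.7159) = 3.062 m.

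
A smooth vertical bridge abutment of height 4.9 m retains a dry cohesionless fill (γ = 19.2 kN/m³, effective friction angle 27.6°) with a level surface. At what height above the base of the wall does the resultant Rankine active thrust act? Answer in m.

K_a = 0.3668.
The pressure distribution is triangular, so the resultant acts at H/3 above the base = 4.9/3 = 1.633 m.

1.63 m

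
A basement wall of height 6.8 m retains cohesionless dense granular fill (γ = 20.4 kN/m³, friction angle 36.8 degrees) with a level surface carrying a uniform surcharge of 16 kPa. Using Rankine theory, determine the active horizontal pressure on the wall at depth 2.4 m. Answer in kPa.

16.3 kPa

K_a = (1 − sin φ)/(1 + sin φ) = 0.2508.
σ_v = γz + q = 20.4 × 2.4 + 16 = 64.96 kPa.
σ_h = K_a σ_v = 0.2508 × 64.96 = 16.29 kPa.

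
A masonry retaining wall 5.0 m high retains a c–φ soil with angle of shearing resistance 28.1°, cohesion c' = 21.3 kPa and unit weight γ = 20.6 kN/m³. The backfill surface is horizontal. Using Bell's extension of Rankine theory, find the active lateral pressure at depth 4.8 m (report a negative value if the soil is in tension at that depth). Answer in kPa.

10.0 kPa

K_a = (1 − sin φ)/(1 + sin φ) = 0.3596.
σ_a = K_a γ z − 2c√K_a = 0.3596×20.6×4.8 − 2×21.3×0.5997 = 10.01 kPa.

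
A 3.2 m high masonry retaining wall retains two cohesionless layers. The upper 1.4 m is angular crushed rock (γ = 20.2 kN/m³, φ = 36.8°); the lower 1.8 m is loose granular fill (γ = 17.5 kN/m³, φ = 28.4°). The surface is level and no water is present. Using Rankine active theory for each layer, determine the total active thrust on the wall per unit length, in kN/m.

33.1 kN/m

K_a1 = tan²(45°−36.8°/2) = 0.2508; K_a2 = tan²(45°−28.4°/2) = 0.3554.
Layer 1: σ at base = K_a1 γ₁ h₁ = 7.092 kPa; P₁ = ½×7.092×1.4 = 4.964.
Layer 2: σ_v at top = γ₁h₁ = 28.28; σ_h top = K_a2×28.28 = 10.05; σ_h base = K_a2×(28.28+17.5×1.8) = 21.24.
P₂ = ½(10.05+21.24)×1.8 = 28.16. Total P_a = 4.964+28.16 = 33.13 kN/m.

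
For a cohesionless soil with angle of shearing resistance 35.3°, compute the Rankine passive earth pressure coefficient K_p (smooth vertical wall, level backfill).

K_p = (1 + sin φ)/(1 − sin φ) = tan²(45° + 35.3°/2) = 3.738.

3.74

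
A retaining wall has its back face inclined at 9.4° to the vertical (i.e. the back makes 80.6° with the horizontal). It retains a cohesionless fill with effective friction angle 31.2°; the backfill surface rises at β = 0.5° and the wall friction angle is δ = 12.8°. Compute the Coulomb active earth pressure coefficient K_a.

0.363

K_a = sin²(α+φ) / [sin²α · sin(α−δ) · (1 + √{sin(φ+δ)sin(φ−β) / (sin(α−δ)sin(α+β))})²].
With α = 80.6°, φ = 31.2°, δ = 12.8°, β = 0.5°: K_a = 0.3633.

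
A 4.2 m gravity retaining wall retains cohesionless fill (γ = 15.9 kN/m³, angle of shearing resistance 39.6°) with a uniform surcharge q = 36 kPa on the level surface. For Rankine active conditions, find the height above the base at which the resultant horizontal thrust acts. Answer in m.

K_a = 0.2214.
Triangular part P₁ = ½K_aγH² = 31.05 at H/3 = 1.400 m; rectangular part P₂ = K_a q H = 33.48 at H/2 = 2.100 m.
ȳ = (P₁·1.400 + P₂·2.100)/(P₁+P₂) = 1.763 m.

1.76 m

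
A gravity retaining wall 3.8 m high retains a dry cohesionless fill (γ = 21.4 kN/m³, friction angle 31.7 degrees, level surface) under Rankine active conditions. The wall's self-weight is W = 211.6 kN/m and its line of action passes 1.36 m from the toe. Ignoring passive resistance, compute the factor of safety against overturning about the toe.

4.73

K_a = tan²(45° − 31.7°/2) = 0.3111.
P_a = ½K_aγH² = 0.5×0.3111×21.4×3.8² = 48.06 kN/m, acting at H/3 = 1.267 m above the base.
Overturning moment M_o = P_a × H/3 = 48.06 × 1.267 = 60.88.
Resisting moment M_r = W × 1.36 = 211.6 × 1.36 = 287.8.
FS_overturning = M_r/M_o = 287.8/60.88 = 4.727.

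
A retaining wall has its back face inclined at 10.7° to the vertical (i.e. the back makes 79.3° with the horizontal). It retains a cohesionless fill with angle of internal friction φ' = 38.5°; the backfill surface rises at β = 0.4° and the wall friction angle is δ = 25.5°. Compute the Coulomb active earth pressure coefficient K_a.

0.298

K_a = sin²(α+φ) / [sin²α · sin(α−δ) · (1 + √{sin(φ+δ)sin(φ−β) / (sin(α−δ)sin(α+β))})²].
With α = 79.3°, φ = 38.5°, δ = 25.5°, β = 0.4°: K_a = 0.2980.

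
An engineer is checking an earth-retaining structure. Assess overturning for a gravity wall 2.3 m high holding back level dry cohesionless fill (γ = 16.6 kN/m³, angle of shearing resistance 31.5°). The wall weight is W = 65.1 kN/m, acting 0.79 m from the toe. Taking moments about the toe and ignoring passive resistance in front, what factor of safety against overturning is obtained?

4.87

K_a = tan²(45° − 31.5°/2) = 0.3136.
P_a = ½K_aγH² = 0.5×0.3136×16.6×2.3² = 13.77 kN/m, acting at H/3 = 0.7667 m above the base.
Overturning moment M_o = P_a × H/3 = 13.77 × 0.7667 = 10.56.
Resisting moment M_r = W × 0.79 = 65.1 × 0.79 = 51.43.
FS_overturning = M_r/M_o = 51.43/10.56 = 4.871.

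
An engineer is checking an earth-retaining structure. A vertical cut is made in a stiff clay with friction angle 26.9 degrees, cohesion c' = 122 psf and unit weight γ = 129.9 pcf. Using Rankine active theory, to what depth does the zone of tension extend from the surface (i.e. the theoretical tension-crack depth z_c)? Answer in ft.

3.06 ft

K_a = tan²(45° − 26.9°/2) = 0.3770; √K_a = 0.6140.
The active pressure is zero where K_a γ z = 2c√K_a, so z_c = 2c/(γ√K_a) = 2×122/(129.9×0.6140) = 3.059 ft.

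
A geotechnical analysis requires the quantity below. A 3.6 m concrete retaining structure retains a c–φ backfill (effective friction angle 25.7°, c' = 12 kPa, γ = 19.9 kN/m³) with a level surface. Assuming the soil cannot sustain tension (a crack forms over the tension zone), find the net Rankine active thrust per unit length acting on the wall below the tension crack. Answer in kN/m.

11.1 kN/m

K_a = 0.3950; √K_a = 0.6285.
Tension-crack depth z_c = 2c/(γ√K_a) = 2×12/(19.9×0.6285) = 1.919 m.
σ_a at base = K_a γ H − 2c√K_a = 0.3950×19.9×3.6 − 2×12×0.6285 = 13.22 kPa.
P_a = ½ × 13.22 × (H − z_c) = 0.5×13.22×1.681 = 11.11 kN/m.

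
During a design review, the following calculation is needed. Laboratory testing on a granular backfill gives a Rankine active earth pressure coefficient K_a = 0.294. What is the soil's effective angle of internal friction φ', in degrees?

K_a = tan²(45° − φ/2) ⇒ 45° − φ/2 = arctan(√0.294) = 28.47°.
φ = 2(45° − 28.47°) = 33.07°.

33.1°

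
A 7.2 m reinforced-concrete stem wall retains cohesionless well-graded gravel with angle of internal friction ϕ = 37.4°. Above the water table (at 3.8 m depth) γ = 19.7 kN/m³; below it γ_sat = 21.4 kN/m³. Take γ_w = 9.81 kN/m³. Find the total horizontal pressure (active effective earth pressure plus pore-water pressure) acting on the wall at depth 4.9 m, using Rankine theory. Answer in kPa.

K_a = (1 − sin φ)/(1 + sin φ) = 0.2443.
γ' = 21.4 − 9.81 = 11.59 kN/m³.
Effective vertical stress at 4.9 m: σ'_v = 19.7×3.8 + 11.59×1.10 = 87.61 kPa.
σ'_h = K_a σ'_v = 0.2443 × 87.61 = 21.40 kPa; u = γ_w × 1.10 = 10.79 kPa.
Total σ_h = 21.40 + 10.79 = 32.19 kPa.

32.2 kPa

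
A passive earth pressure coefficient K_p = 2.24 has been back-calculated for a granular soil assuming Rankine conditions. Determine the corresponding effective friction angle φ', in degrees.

K_p = (1+sin φ)/(1−sin φ) ⇒ sin φ = (K_p − 1)/(K_p + 1) = 0.3827.
φ = arcsin(0.3827) = 22.50°.

22.5°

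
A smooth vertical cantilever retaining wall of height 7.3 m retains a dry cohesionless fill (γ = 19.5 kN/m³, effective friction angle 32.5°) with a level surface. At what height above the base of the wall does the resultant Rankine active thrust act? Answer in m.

K_a = 0.3010.
The pressure distribution is triangular, so the resultant acts at H/3 above the base = 7.3/3 = 2.433 m.

2.43 m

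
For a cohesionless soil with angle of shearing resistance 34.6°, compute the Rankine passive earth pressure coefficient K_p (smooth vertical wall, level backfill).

K_p = (1 + sin φ)/(1 − sin φ) = tan²(45° + 34.6°/2) = 3.628.

3.63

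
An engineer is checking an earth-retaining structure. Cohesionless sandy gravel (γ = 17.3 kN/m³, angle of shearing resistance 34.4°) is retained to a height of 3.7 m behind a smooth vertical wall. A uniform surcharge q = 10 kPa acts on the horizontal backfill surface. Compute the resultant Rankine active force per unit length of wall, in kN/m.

K_a = tan²(45° − φ/2) = 0.2780.
Soil triangle: ½ K_a γ H² = 0.5×0.2780×17.3×3.7² = 32.92 kN/m.
Surcharge rectangle: K_a q H = 0.2780×10×3.7 = 10.29 kN/m.
Total = 32.92 + 10.29 = 43.20 kN/m.

43.2 kN/m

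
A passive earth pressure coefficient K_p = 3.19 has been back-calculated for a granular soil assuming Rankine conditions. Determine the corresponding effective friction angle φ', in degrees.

K_p = (1+sin φ)/(1−sin φ) ⇒ sin φ = (K_p − 1)/(K_p + 1) = 0.5227.
φ = arcsin(0.5227) = 31.51°.

31.5°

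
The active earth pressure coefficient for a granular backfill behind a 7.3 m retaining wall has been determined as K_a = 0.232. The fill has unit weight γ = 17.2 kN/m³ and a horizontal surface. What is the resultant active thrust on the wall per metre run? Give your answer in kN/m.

P = ½ K_a γ H² = 0.5 × 0.232 × 17.2 × 7.3² = 106.3 kN/m.

106 kN/m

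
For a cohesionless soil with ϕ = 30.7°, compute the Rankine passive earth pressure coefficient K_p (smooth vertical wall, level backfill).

3.09

K_p = (1 + sin φ)/(1 − sin φ) = tan²(45° + 30.7°/2) = 3.086.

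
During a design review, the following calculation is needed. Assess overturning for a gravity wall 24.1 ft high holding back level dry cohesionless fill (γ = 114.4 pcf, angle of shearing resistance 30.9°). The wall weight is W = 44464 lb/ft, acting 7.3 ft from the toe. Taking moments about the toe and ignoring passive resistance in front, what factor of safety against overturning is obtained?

K_a = tan²(45° − 30.9°/2) = 0.3214.
P_a = ½K_aγH² = 0.5×0.3214×114.4×24.1² = 10680 lb/ft, acting at H/3 = 8.033 ft above the base.
Overturning moment M_o = P_a × H/3 = 10680 × 8.033 = 85780.
Resisting moment M_r = W × 7.3 = 44464 × 7.3 = 324600.
FS_overturning = M_r/M_o = 324600/85780 = 3.784.

3.78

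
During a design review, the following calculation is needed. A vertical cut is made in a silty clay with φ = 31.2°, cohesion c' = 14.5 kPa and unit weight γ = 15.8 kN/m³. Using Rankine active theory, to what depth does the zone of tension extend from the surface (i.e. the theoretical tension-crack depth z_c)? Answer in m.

K_a = tan²(45° − 31.2°/2) = 0.3175; √K_a = 0.5635.
The active pressure is zero where K_a γ z = 2c√K_a, so z_c = 2c/(γ√K_a) = 2×14.5/(15.8×0.5635) = 3.257 m.

3.26 m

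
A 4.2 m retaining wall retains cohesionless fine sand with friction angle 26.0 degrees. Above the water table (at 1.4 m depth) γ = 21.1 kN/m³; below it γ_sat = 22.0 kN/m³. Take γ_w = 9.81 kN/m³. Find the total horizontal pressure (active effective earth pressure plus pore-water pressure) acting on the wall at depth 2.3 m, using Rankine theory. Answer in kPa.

24.6 kPa

K_a = (1 − sin φ)/(1 + sin φ) = 0.3905.
γ' = 22.0 − 9.81 = 12.19 kN/m³.
Effective vertical stress at 2.3 m: σ'_v = 21.1×1.4 + 12.19×0.900 = 40.51 kPa.
σ'_h = K_a σ'_v = 0.3905 × 40.51 = 15.82 kPa; u = γ_w × 0.900 = 8.829 kPa.
Total σ_h = 15.82 + 8.829 = 24.65 kPa.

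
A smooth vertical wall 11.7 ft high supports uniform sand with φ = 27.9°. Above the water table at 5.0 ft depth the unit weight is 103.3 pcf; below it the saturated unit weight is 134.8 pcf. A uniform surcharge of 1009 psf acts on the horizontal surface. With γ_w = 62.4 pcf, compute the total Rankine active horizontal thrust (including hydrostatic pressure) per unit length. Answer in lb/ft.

7990 lb/ft

K_a = tan²(45° − φ/2) = 0.3625.
γ' = 134.8 − 62.4 = 72.40 pcf. h₂ = H − d_w = 6.7 ft.
σ'_h: at surface K_a·q = 365.7; at WT K_a(q+γd_w) = 552.9; at base K_a(q+γd_w+γ'h₂) = 728.8 psf.
P₁ = ½(365.7+552.9)×5.0 = 2297; P₂ = ½(552.9+728.8)×6.7 = 4294; P_w = ½γ_w h₂² = 1401.
Total = 2297+4294+1401 = 7991 lb/ft.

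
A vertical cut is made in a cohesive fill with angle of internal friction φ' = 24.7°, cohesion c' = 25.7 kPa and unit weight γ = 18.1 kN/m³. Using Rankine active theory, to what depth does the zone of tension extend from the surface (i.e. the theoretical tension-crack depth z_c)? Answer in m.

K_a = tan²(45° − 24.7°/2) = 0.4106; √K_a = 0.6408.
The active pressure is zero where K_a γ z = 2c√K_a, so z_c = 2c/(γ√K_a) = 2×25.7/(18.1×0.6408) = 4.432 m.

4.43 m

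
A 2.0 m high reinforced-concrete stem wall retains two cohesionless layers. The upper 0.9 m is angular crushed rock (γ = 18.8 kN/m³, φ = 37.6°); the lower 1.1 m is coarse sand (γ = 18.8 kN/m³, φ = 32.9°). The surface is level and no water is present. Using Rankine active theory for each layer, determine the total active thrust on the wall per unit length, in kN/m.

10.7 kN/m

K_a1 = tan²(45°−37.6°/2) = 0.2421; K_a2 = tan²(45°−32.9°/2) = 0.2960.
Layer 1: σ at base = K_a1 γ₁ h₁ = 4.097 kPa; P₁ = ½×4.097×0.9 = 1.844.
Layer 2: σ_v at top = γ₁h₁ = 16.92; σ_h top = K_a2×16.92 = 5.009; σ_h base = K_a2×(16.92+18.8×1.1) = 11.13.
P₂ = ½(5.009+11.13)×1.1 = 8.877. Total P_a = 1.844+8.877 = 10.72 kN/m.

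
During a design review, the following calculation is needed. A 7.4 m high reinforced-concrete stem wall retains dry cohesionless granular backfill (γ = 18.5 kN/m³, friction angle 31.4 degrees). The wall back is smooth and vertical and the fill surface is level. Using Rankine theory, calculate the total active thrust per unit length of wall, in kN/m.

K_a = tan²(45° − φ/2) = 0.3149.
P_a = ½ K_a γ H² = 0.5 × 0.3149 × 18.5 × 7.4² = 159.5 kN/m.

160 kN/m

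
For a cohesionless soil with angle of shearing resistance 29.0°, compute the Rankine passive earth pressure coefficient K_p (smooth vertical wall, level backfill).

2.88

K_p = (1 + sin φ)/(1 − sin φ) = tan²(45° + 29.0°/2) = 2.882.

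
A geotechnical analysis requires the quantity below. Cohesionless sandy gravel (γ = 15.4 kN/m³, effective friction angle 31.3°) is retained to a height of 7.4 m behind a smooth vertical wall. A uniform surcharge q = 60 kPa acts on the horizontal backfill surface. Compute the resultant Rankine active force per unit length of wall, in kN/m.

274 kN/m

K_a = tan²(45° − φ/2) = 0.3162.
Soil triangle: ½ K_a γ H² = 0.5×0.3162×15.4×7.4² = 133.3 kN/m.
Surcharge rectangle: K_a q H = 0.3162×60×7.4 = 140.4 kN/m.
Total = 133.3 + 140.4 = 273.7 kN/m.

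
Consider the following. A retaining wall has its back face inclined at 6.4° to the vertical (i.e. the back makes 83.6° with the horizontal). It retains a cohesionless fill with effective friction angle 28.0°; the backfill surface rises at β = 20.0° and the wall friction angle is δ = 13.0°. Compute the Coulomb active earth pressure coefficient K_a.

0.536

K_a = sin²(α+φ) / [sin²α · sin(α−δ) · (1 + √{sin(φ+δ)sin(φ−β) / (sin(α−δ)sin(α+β))})²].
With α = 83.6°, φ = 28.0°, δ = 13.0°, β = 20.0°: K_a = 0.5362.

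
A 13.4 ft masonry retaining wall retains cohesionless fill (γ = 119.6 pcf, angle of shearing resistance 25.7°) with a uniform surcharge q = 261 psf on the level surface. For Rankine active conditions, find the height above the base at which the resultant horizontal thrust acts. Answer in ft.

5.02 ft

K_a = 0.3950.
Triangular part P₁ = ½K_aγH² = 4242 at H/3 = 4.467 ft; rectangular part P₂ = K_a q H = 1382 at H/2 = 6.700 ft.
ȳ = (P₁·4.467 + P₂·6.700)/(P₁+P₂) = 5.015 ft.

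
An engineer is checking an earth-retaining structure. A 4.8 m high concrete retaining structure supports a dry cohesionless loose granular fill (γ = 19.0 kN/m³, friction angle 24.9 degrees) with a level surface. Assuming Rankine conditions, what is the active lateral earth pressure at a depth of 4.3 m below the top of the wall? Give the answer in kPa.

K_a = (1 − sin φ)/(1 + sin φ) = 0.4074.
σ_h = K_a γ z = 0.4074 × 19.0 × 4.3 = 33.29 kPa.

33.3 kPa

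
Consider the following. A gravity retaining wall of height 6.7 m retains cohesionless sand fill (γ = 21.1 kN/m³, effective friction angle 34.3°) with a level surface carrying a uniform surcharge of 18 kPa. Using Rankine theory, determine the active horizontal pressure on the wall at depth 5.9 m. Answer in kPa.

39.8 kPa

K_a = (1 − sin φ)/(1 + sin φ) = 0.2792.
σ_v = γz + q = 21.1 × 5.9 + 18 = 142.5 kPa.
σ_h = K_a σ_v = 0.2792 × 142.5 = 39.78 kPa.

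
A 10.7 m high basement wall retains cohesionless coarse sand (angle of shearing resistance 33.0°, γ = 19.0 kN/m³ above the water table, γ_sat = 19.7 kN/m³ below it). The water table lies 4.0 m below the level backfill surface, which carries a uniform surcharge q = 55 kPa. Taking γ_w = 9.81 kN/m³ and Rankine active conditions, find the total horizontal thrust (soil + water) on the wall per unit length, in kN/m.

K_a = tan²(45° − φ/2) = 0.2948.
γ' = 19.7 − 9.81 = 9.890 kN/m³. h₂ = H − d_w = 6.7 m.
σ'_h: at surface K_a·q = 16.21; at WT K_a(q+γd_w) = 38.62; at base K_a(q+γd_w+γ'h₂) = 58.15 kPa.
P₁ = ½(16.21+38.62)×4.0 = 109.7; P₂ = ½(38.62+58.15)×6.7 = 324.2; P_w = ½γ_w h₂² = 220.2.
Total = 109.7+324.2+220.2 = 654.0 kN/m.

654 kN/m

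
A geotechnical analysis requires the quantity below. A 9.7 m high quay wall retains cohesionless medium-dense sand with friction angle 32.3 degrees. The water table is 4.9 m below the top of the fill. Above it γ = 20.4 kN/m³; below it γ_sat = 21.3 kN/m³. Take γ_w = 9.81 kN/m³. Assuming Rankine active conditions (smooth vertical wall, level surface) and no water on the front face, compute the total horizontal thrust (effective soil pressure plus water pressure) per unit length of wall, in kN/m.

K_a = tan²(45° − φ/2) = 0.3035.
γ' = 21.3 − 9.81 = 11.49 kN/m³. Depth below WT = 4.8 m.
σ'_h at WT = K_a γ d_w = 30.34 kPa; at base = 30.34 + K_a γ' × 4.8 = 47.07 kPa.
P₁ (0–4.9 m) = ½×30.34×4.9 = 74.32. P₂ (4.9–9.7 m) = ½(30.34+47.07)×4.8 = 185.8.
P_w = ½ γ_w h₂² = 0.5×9.81×4.8² = 113.0. Total = 74.32+185.8+113.0 = 373.1 kN/m.

373 kN/m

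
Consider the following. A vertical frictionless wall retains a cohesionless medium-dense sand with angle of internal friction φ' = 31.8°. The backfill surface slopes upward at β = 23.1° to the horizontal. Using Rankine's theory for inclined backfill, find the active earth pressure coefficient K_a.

K_a = cos β · (cos β − √(cos²β − cos²φ)) / (cos β + √(cos²β − cos²φ)).
cos β = 0.9198, cos φ = 0.8499, √(cos²β − cos²φ) = 0.3518.
K_a = 0.9198 × (0.9198 − 0.3518)/(0.9198 + 0.3518) = 0.4109.

0.411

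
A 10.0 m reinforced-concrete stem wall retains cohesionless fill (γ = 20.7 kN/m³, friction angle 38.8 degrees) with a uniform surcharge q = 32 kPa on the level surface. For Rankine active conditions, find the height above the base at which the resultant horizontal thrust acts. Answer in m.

K_a = 0.2296.
Triangular part P₁ = ½K_aγH² = 237.6 at H/3 = 3.333 m; rectangular part P₂ = K_a q H = 73.46 at H/2 = 5.000 m.
ȳ = (P₁·3.333 + P₂·5.000)/(P₁+P₂) = 3.727 m.

3.73 m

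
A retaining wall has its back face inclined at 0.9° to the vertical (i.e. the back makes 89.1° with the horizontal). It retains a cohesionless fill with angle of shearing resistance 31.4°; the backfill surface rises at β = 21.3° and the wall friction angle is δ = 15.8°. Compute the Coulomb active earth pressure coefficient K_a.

0.408

K_a = sin²(α+φ) / [sin²α · sin(α−δ) · (1 + √{sin(φ+δ)sin(φ−β) / (sin(α−δ)sin(α+β))})²].
With α = 89.1°, φ = 31.4°, δ = 15.8°, β = 21.3°: K_a = 0.4079.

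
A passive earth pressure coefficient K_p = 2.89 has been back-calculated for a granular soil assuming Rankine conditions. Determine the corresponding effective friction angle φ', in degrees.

K_p = (1+sin φ)/(1−sin φ) ⇒ sin φ = (K_p − 1)/(K_p + 1) = 0.4859.
φ = arcsin(0.4859) = 29.07°.

29.1°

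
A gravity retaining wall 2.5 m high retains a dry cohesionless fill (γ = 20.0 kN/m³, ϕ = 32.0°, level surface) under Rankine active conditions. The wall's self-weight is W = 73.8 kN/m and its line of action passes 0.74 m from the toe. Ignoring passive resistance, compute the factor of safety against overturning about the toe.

K_a = tan²(45° − 32.0°/2) = 0.3073.
P_a = ½K_aγH² = 0.5×0.3073×20.0×2.5² = 19.20 kN/m, acting at H/3 = 0.8333 m above the base.
Overturning moment M_o = P_a × H/3 = 19.20 × 0.8333 = 16.00.
Resisting moment M_r = W × 0.74 = 73.8 × 0.74 = 54.61.
FS_overturning = M_r/M_o = 54.61/16.00 = 3.413.

3.41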